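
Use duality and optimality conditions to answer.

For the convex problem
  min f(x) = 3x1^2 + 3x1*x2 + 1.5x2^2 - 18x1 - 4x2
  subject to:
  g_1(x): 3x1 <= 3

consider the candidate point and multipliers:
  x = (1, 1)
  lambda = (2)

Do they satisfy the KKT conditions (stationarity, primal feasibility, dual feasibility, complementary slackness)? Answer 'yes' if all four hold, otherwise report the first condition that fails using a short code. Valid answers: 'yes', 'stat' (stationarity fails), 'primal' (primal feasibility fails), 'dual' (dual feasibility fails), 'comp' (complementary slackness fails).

Gradient of f: grad f(x) = Q x + c = (-9, 2)
Constraint values g_i(x) = a_i^T x - b_i:
  g_1((1, 1)) = 0
Stationarity residual: grad f(x) + sum_i lambda_i a_i = (-3, 2)
  -> stationarity FAILS
Primal feasibility (all g_i <= 0): OK
Dual feasibility (all lambda_i >= 0): OK
Complementary slackness (lambda_i * g_i(x) = 0 for all i): OK

Verdict: the first failing condition is stationarity -> stat.

stat


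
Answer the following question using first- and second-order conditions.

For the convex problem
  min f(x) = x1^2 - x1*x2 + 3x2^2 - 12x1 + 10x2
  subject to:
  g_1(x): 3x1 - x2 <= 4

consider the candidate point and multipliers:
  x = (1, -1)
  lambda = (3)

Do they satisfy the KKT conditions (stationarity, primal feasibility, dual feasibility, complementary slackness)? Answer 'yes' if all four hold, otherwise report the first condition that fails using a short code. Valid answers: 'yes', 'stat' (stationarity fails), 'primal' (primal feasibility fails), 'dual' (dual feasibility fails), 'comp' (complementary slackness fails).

Gradient of f: grad f(x) = Q x + c = (-9, 3)
Constraint values g_i(x) = a_i^T x - b_i:
  g_1((1, -1)) = 0
Stationarity residual: grad f(x) + sum_i lambda_i a_i = (0, 0)
  -> stationarity OK
Primal feasibility (all g_i <= 0): OK
Dual feasibility (all lambda_i >= 0): OK
Complementary slackness (lambda_i * g_i(x) = 0 for all i): OK

Verdict: yes, KKT holds.

yes


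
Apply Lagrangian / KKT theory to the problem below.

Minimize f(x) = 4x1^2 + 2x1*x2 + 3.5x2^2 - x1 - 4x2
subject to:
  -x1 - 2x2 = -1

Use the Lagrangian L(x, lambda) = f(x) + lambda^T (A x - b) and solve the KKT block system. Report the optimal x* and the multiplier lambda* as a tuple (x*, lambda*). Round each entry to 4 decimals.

Form the Lagrangian:
  L(x, lambda) = (1/2) x^T Q x + c^T x + lambda^T (A x - b)
Stationarity (grad_x L = 0): Q x + c + A^T lambda = 0.
Primal feasibility: A x = b.

This gives the KKT block system:
  [ Q   A^T ] [ x     ]   [-c ]
  [ A    0  ] [ lambda ] = [ b ]

Solving the linear system:
  x*      = (-0.0323, 0.5161)
  lambda* = (-0.2258)
  f(x*)   = -1.129

x* = (-0.0323, 0.5161), lambda* = (-0.2258)


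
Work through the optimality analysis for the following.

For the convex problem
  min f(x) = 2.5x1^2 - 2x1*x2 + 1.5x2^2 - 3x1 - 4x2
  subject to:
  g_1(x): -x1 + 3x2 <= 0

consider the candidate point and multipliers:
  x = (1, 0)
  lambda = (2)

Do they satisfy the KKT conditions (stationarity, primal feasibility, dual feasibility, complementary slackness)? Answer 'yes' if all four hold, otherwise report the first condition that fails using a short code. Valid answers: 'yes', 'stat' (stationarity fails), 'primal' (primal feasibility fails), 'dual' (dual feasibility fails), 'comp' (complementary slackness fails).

Gradient of f: grad f(x) = Q x + c = (2, -6)
Constraint values g_i(x) = a_i^T x - b_i:
  g_1((1, 0)) = -1
Stationarity residual: grad f(x) + sum_i lambda_i a_i = (0, 0)
  -> stationarity OK
Primal feasibility (all g_i <= 0): OK
Dual feasibility (all lambda_i >= 0): OK
Complementary slackness (lambda_i * g_i(x) = 0 for all i): FAILS

Verdict: the first failing condition is complementary_slackness -> comp.

comp


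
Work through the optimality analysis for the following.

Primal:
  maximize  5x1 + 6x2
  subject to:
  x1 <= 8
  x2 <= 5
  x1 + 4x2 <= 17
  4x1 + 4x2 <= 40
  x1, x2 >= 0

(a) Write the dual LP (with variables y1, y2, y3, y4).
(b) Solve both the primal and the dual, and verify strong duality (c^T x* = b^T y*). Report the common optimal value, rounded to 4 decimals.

The standard primal-dual pair for 'max c^T x s.t. A x <= b, x >= 0' is:
  Dual:  min b^T y  s.t.  A^T y >= c,  y >= 0.

So the dual LP is:
  minimize  8y1 + 5y2 + 17y3 + 40y4
  subject to:
    y1 + y3 + 4y4 >= 5
    y2 + 4y3 + 4y4 >= 6
    y1, y2, y3, y4 >= 0

Solving the primal: x* = (7.6667, 2.3333).
  primal value c^T x* = 52.3333.
Solving the dual: y* = (0, 0, 0.3333, 1.1667).
  dual value b^T y* = 52.3333.
Strong duality: c^T x* = b^T y*. Confirmed.

52.3333


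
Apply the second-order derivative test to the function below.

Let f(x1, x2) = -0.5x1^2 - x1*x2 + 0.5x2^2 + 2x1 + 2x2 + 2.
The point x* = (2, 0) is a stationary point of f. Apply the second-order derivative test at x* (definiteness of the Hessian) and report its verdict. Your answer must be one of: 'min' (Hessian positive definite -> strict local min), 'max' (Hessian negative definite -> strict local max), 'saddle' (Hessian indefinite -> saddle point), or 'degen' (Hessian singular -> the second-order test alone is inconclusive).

Compute the Hessian H = grad^2 f:
  H = [[-1, -1], [-1, 1]]
Verify stationarity: grad f(x*) = H x* + g = (0, 0).
Eigenvalues of H: -1.4142, 1.4142.
Eigenvalues have mixed signs, so H is indefinite -> x* is a saddle point.

saddle


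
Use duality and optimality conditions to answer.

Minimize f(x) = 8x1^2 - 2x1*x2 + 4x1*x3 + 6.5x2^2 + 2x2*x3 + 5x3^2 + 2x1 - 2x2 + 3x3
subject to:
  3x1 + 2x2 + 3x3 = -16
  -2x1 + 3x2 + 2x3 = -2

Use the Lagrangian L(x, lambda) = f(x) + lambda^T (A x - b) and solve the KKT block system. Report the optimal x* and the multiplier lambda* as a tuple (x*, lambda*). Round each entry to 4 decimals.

Form the Lagrangian:
  L(x, lambda) = (1/2) x^T Q x + c^T x + lambda^T (A x - b)
Stationarity (grad_x L = 0): Q x + c + A^T lambda = 0.
Primal feasibility: A x = b.

This gives the KKT block system:
  [ Q   A^T ] [ x     ]   [-c ]
  [ A    0  ] [ lambda ] = [ b ]

Solving the linear system:
  x*      = (-2.5753, -0.9806, -2.1043)
  lambda* = (12.661, -3.8386)
  f(x*)   = 92.698

x* = (-2.5753, -0.9806, -2.1043), lambda* = (12.661, -3.8386)


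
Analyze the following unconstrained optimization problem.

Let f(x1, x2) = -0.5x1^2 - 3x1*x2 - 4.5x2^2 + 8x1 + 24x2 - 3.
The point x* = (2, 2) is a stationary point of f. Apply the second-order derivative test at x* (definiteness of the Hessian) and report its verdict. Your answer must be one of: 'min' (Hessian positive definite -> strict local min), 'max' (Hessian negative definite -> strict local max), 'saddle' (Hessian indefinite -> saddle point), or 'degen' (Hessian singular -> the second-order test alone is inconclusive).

Compute the Hessian H = grad^2 f:
  H = [[-1, -3], [-3, -9]]
Verify stationarity: grad f(x*) = H x* + g = (0, 0).
Eigenvalues of H: -10, 0.
H has a zero eigenvalue (singular; negative semidefinite but not definite), so H is neither positive definite, negative definite, nor indefinite. The second-order test alone is inconclusive -> degen.
(Indeed, f is constant along the null direction of H through x*, so x* is not a strict local extremum.)

degen


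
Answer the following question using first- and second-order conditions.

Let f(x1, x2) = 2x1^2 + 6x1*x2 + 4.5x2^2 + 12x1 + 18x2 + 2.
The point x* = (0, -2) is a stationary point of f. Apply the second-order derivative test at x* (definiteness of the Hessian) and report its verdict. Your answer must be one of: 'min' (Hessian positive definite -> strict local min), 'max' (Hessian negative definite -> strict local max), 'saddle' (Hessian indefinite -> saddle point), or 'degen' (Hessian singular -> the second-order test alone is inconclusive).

Compute the Hessian H = grad^2 f:
  H = [[4, 6], [6, 9]]
Verify stationarity: grad f(x*) = H x* + g = (0, 0).
Eigenvalues of H: 0, 13.
H has a zero eigenvalue (singular; positive semidefinite but not definite), so H is neither positive definite, negative definite, nor indefinite. The second-order test alone is inconclusive -> degen.
(Indeed, f is constant along the null direction of H through x*, so x* is not a strict local extremum.)

degen


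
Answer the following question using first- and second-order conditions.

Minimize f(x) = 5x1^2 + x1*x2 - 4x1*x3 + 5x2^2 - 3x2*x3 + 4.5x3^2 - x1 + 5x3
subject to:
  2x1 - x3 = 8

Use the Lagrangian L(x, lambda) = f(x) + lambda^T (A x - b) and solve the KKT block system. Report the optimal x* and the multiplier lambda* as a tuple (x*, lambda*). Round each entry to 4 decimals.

Form the Lagrangian:
  L(x, lambda) = (1/2) x^T Q x + c^T x + lambda^T (A x - b)
Stationarity (grad_x L = 0): Q x + c + A^T lambda = 0.
Primal feasibility: A x = b.

This gives the KKT block system:
  [ Q   A^T ] [ x     ]   [-c ]
  [ A    0  ] [ lambda ] = [ b ]

Solving the linear system:
  x*      = (3.3091, -0.7455, -1.3818)
  lambda* = (-18.4364)
  f(x*)   = 68.6364

x* = (3.3091, -0.7455, -1.3818), lambda* = (-18.4364)


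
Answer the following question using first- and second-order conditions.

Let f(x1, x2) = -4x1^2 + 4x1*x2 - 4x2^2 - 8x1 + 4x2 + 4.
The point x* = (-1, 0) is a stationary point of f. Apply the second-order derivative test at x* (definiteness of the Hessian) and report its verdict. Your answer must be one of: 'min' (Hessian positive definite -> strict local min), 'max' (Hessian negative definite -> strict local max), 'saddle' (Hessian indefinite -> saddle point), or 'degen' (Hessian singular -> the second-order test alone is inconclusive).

Compute the Hessian H = grad^2 f:
  H = [[-8, 4], [4, -8]]
Verify stationarity: grad f(x*) = H x* + g = (0, 0).
Eigenvalues of H: -12, -4.
Both eigenvalues < 0, so H is negative definite -> x* is a strict local max.

max


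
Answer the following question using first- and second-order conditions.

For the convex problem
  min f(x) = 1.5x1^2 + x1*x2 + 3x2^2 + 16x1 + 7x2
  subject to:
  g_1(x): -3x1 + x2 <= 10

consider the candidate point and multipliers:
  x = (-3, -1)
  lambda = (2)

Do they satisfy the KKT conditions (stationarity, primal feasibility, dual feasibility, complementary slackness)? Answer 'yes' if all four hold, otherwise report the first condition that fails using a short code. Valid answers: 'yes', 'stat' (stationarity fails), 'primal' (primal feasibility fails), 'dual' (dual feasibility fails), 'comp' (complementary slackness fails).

Gradient of f: grad f(x) = Q x + c = (6, -2)
Constraint values g_i(x) = a_i^T x - b_i:
  g_1((-3, -1)) = -2
Stationarity residual: grad f(x) + sum_i lambda_i a_i = (0, 0)
  -> stationarity OK
Primal feasibility (all g_i <= 0): OK
Dual feasibility (all lambda_i >= 0): OK
Complementary slackness (lambda_i * g_i(x) = 0 for all i): FAILS

Verdict: the first failing condition is complementary_slackness -> comp.

comp


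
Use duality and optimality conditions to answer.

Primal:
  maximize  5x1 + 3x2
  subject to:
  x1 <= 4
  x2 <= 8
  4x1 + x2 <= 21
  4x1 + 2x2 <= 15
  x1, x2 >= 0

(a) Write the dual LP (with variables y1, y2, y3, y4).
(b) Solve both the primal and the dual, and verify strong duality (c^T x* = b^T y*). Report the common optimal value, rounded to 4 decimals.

The standard primal-dual pair for 'max c^T x s.t. A x <= b, x >= 0' is:
  Dual:  min b^T y  s.t.  A^T y >= c,  y >= 0.

So the dual LP is:
  minimize  4y1 + 8y2 + 21y3 + 15y4
  subject to:
    y1 + 4y3 + 4y4 >= 5
    y2 + y3 + 2y4 >= 3
    y1, y2, y3, y4 >= 0

Solving the primal: x* = (0, 7.5).
  primal value c^T x* = 22.5.
Solving the dual: y* = (0, 0, 0, 1.5).
  dual value b^T y* = 22.5.
Strong duality: c^T x* = b^T y*. Confirmed.

22.5


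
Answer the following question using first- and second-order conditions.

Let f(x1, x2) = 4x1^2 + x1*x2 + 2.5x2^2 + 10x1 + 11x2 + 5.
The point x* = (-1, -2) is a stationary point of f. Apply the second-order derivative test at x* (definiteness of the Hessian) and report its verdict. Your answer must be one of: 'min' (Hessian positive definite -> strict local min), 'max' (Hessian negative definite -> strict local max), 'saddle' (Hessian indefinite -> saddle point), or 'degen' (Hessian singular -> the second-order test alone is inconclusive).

Compute the Hessian H = grad^2 f:
  H = [[8, 1], [1, 5]]
Verify stationarity: grad f(x*) = H x* + g = (0, 0).
Eigenvalues of H: 4.6972, 8.3028.
Both eigenvalues > 0, so H is positive definite -> x* is a strict local min.

min


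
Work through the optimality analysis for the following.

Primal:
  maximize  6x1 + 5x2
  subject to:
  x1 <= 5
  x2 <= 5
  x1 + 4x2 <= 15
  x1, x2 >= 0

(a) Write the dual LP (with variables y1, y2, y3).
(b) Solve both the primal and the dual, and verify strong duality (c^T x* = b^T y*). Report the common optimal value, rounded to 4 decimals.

The standard primal-dual pair for 'max c^T x s.t. A x <= b, x >= 0' is:
  Dual:  min b^T y  s.t.  A^T y >= c,  y >= 0.

So the dual LP is:
  minimize  5y1 + 5y2 + 15y3
  subject to:
    y1 + y3 >= 6
    y2 + 4y3 >= 5
    y1, y2, y3 >= 0

Solving the primal: x* = (5, 2.5).
  primal value c^T x* = 42.5.
Solving the dual: y* = (4.75, 0, 1.25).
  dual value b^T y* = 42.5.
Strong duality: c^T x* = b^T y*. Confirmed.

42.5


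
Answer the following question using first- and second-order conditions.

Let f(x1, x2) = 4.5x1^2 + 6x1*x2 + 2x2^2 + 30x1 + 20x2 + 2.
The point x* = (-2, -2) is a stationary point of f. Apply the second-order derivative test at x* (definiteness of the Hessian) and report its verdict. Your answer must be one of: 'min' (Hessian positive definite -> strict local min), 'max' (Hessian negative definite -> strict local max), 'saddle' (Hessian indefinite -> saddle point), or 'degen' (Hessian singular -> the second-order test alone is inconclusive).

Compute the Hessian H = grad^2 f:
  H = [[9, 6], [6, 4]]
Verify stationarity: grad f(x*) = H x* + g = (0, 0).
Eigenvalues of H: 0, 13.
H has a zero eigenvalue (singular; positive semidefinite but not definite), so H is neither positive definite, negative definite, nor indefinite. The second-order test alone is inconclusive -> degen.
(Indeed, f is constant along the null direction of H through x*, so x* is not a strict local extremum.)

degen


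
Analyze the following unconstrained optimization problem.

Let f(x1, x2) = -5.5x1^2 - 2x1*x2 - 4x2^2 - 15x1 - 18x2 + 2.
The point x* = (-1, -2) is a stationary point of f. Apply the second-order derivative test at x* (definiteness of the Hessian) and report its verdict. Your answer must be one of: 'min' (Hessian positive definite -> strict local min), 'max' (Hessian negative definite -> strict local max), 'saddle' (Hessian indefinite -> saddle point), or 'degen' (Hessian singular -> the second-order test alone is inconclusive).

Compute the Hessian H = grad^2 f:
  H = [[-11, -2], [-2, -8]]
Verify stationarity: grad f(x*) = H x* + g = (0, 0).
Eigenvalues of H: -12, -7.
Both eigenvalues < 0, so H is negative definite -> x* is a strict local max.

max


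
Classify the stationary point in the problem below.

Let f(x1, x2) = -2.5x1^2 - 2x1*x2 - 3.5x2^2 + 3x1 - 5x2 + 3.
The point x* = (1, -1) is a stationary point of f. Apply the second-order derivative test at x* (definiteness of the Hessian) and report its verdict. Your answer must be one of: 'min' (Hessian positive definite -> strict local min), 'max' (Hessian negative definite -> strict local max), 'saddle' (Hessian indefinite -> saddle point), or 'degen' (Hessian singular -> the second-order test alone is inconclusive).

Compute the Hessian H = grad^2 f:
  H = [[-5, -2], [-2, -7]]
Verify stationarity: grad f(x*) = H x* + g = (0, 0).
Eigenvalues of H: -8.2361, -3.7639.
Both eigenvalues < 0, so H is negative definite -> x* is a strict local max.

max


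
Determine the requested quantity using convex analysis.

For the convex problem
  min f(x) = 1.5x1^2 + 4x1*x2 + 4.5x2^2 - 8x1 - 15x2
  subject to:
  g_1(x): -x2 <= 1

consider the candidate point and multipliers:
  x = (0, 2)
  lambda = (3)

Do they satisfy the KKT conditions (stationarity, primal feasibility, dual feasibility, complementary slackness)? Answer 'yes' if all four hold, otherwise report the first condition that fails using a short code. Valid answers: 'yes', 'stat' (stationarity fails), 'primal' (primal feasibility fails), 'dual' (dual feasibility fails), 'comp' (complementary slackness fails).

Gradient of f: grad f(x) = Q x + c = (0, 3)
Constraint values g_i(x) = a_i^T x - b_i:
  g_1((0, 2)) = -3
Stationarity residual: grad f(x) + sum_i lambda_i a_i = (0, 0)
  -> stationarity OK
Primal feasibility (all g_i <= 0): OK
Dual feasibility (all lambda_i >= 0): OK
Complementary slackness (lambda_i * g_i(x) = 0 for all i): FAILS

Verdict: the first failing condition is complementary_slackness -> comp.

comp


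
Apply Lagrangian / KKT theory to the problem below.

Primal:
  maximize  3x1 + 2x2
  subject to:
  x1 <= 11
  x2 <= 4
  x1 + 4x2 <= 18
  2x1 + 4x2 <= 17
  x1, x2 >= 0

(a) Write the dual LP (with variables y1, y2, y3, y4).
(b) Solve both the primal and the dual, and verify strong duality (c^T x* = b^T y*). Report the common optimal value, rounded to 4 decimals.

The standard primal-dual pair for 'max c^T x s.t. A x <= b, x >= 0' is:
  Dual:  min b^T y  s.t.  A^T y >= c,  y >= 0.

So the dual LP is:
  minimize  11y1 + 4y2 + 18y3 + 17y4
  subject to:
    y1 + y3 + 2y4 >= 3
    y2 + 4y3 + 4y4 >= 2
    y1, y2, y3, y4 >= 0

Solving the primal: x* = (8.5, 0).
  primal value c^T x* = 25.5.
Solving the dual: y* = (0, 0, 0, 1.5).
  dual value b^T y* = 25.5.
Strong duality: c^T x* = b^T y*. Confirmed.

25.5


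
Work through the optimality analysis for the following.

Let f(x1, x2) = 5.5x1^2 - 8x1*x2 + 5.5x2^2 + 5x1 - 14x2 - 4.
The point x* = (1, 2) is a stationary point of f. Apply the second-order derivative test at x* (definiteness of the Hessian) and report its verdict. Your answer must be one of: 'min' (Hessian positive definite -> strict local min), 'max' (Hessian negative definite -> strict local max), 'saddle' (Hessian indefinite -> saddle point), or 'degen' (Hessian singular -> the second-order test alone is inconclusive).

Compute the Hessian H = grad^2 f:
  H = [[11, -8], [-8, 11]]
Verify stationarity: grad f(x*) = H x* + g = (0, 0).
Eigenvalues of H: 3, 19.
Both eigenvalues > 0, so H is positive definite -> x* is a strict local min.

min


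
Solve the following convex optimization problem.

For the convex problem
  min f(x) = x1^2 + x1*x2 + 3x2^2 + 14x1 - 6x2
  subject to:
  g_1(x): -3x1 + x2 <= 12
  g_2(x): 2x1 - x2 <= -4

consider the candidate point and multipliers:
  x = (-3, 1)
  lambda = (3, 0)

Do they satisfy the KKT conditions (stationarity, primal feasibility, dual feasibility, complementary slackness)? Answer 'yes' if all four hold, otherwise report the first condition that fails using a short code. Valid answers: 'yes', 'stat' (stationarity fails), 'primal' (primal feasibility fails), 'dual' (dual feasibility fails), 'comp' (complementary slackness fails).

Gradient of f: grad f(x) = Q x + c = (9, -3)
Constraint values g_i(x) = a_i^T x - b_i:
  g_1((-3, 1)) = -2
  g_2((-3, 1)) = -3
Stationarity residual: grad f(x) + sum_i lambda_i a_i = (0, 0)
  -> stationarity OK
Primal feasibility (all g_i <= 0): OK
Dual feasibility (all lambda_i >= 0): OK
Complementary slackness (lambda_i * g_i(x) = 0 for all i): FAILS

Verdict: the first failing condition is complementary_slackness -> comp.

comp


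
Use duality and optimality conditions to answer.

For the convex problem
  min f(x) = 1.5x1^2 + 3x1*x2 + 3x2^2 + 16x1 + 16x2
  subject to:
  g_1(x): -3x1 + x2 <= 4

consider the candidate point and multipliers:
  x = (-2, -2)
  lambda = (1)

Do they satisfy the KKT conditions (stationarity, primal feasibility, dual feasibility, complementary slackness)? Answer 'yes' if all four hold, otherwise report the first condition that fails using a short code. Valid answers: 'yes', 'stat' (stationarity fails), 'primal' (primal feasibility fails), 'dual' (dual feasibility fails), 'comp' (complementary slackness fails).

Gradient of f: grad f(x) = Q x + c = (4, -2)
Constraint values g_i(x) = a_i^T x - b_i:
  g_1((-2, -2)) = 0
Stationarity residual: grad f(x) + sum_i lambda_i a_i = (1, -1)
  -> stationarity FAILS
Primal feasibility (all g_i <= 0): OK
Dual feasibility (all lambda_i >= 0): OK
Complementary slackness (lambda_i * g_i(x) = 0 for all i): OK

Verdict: the first failing condition is stationarity -> stat.

stat


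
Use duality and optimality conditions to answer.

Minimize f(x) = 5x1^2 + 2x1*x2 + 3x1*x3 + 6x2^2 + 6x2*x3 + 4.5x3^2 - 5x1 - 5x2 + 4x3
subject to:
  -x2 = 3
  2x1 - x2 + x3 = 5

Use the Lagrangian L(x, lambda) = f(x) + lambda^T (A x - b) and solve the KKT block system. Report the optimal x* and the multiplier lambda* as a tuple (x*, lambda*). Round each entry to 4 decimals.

Form the Lagrangian:
  L(x, lambda) = (1/2) x^T Q x + c^T x + lambda^T (A x - b)
Stationarity (grad_x L = 0): Q x + c + A^T lambda = 0.
Primal feasibility: A x = b.

This gives the KKT block system:
  [ Q   A^T ] [ x     ]   [-c ]
  [ A    0  ] [ lambda ] = [ b ]

Solving the linear system:
  x*      = (0.3824, -3, 1.2353)
  lambda* = (-34.5588, 1.7353)
  f(x*)   = 56.5147

x* = (0.3824, -3, 1.2353), lambda* = (-34.5588, 1.7353)


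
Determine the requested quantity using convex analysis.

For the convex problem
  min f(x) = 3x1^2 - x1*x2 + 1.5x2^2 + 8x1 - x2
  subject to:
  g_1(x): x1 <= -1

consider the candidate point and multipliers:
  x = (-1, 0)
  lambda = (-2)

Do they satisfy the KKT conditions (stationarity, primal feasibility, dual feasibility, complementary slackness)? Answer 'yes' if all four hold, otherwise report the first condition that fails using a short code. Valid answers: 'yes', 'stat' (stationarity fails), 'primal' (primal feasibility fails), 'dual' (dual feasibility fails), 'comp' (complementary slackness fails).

Gradient of f: grad f(x) = Q x + c = (2, 0)
Constraint values g_i(x) = a_i^T x - b_i:
  g_1((-1, 0)) = 0
Stationarity residual: grad f(x) + sum_i lambda_i a_i = (0, 0)
  -> stationarity OK
Primal feasibility (all g_i <= 0): OK
Dual feasibility (all lambda_i >= 0): FAILS
Complementary slackness (lambda_i * g_i(x) = 0 for all i): OK

Verdict: the first failing condition is dual_feasibility -> dual.

dual


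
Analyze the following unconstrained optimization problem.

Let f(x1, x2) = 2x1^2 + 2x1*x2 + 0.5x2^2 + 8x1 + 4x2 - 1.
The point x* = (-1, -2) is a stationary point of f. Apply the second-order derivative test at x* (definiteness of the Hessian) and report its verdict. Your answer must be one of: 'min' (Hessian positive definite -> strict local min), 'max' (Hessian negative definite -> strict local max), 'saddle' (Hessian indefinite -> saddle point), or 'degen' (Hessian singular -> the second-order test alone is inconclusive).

Compute the Hessian H = grad^2 f:
  H = [[4, 2], [2, 1]]
Verify stationarity: grad f(x*) = H x* + g = (0, 0).
Eigenvalues of H: 0, 5.
H has a zero eigenvalue (singular; positive semidefinite but not definite), so H is neither positive definite, negative definite, nor indefinite. The second-order test alone is inconclusive -> degen.
(Indeed, f is constant along the null direction of H through x*, so x* is not a strict local extremum.)

degen


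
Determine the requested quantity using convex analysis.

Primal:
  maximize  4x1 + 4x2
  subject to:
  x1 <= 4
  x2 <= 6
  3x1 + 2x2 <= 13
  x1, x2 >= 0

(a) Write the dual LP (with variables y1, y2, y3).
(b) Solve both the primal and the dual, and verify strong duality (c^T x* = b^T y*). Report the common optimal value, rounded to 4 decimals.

The standard primal-dual pair for 'max c^T x s.t. A x <= b, x >= 0' is:
  Dual:  min b^T y  s.t.  A^T y >= c,  y >= 0.

So the dual LP is:
  minimize  4y1 + 6y2 + 13y3
  subject to:
    y1 + 3y3 >= 4
    y2 + 2y3 >= 4
    y1, y2, y3 >= 0

Solving the primal: x* = (0.3333, 6).
  primal value c^T x* = 25.3333.
Solving the dual: y* = (0, 1.3333, 1.3333).
  dual value b^T y* = 25.3333.
Strong duality: c^T x* = b^T y*. Confirmed.

25.3333


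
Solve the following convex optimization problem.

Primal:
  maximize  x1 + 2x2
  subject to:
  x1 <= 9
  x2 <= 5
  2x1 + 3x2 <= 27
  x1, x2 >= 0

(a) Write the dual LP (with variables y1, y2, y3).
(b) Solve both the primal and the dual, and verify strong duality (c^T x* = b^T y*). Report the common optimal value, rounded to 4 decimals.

The standard primal-dual pair for 'max c^T x s.t. A x <= b, x >= 0' is:
  Dual:  min b^T y  s.t.  A^T y >= c,  y >= 0.

So the dual LP is:
  minimize  9y1 + 5y2 + 27y3
  subject to:
    y1 + 2y3 >= 1
    y2 + 3y3 >= 2
    y1, y2, y3 >= 0

Solving the primal: x* = (6, 5).
  primal value c^T x* = 16.
Solving the dual: y* = (0, 0.5, 0.5).
  dual value b^T y* = 16.
Strong duality: c^T x* = b^T y*. Confirmed.

16


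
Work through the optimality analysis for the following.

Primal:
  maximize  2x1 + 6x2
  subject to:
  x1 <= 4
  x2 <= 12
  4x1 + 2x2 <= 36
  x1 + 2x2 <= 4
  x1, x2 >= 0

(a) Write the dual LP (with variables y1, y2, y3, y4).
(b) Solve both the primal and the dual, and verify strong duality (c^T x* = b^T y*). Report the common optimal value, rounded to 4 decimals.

The standard primal-dual pair for 'max c^T x s.t. A x <= b, x >= 0' is:
  Dual:  min b^T y  s.t.  A^T y >= c,  y >= 0.

So the dual LP is:
  minimize  4y1 + 12y2 + 36y3 + 4y4
  subject to:
    y1 + 4y3 + y4 >= 2
    y2 + 2y3 + 2y4 >= 6
    y1, y2, y3, y4 >= 0

Solving the primal: x* = (0, 2).
  primal value c^T x* = 12.
Solving the dual: y* = (0, 0, 0, 3).
  dual value b^T y* = 12.
Strong duality: c^T x* = b^T y*. Confirmed.

12


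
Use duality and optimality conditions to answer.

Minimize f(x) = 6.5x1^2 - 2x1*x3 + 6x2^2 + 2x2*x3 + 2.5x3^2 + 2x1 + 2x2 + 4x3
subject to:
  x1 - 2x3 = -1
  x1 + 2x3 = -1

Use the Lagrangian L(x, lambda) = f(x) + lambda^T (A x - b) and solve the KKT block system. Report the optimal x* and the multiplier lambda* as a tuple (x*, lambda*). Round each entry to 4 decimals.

Form the Lagrangian:
  L(x, lambda) = (1/2) x^T Q x + c^T x + lambda^T (A x - b)
Stationarity (grad_x L = 0): Q x + c + A^T lambda = 0.
Primal feasibility: A x = b.

This gives the KKT block system:
  [ Q   A^T ] [ x     ]   [-c ]
  [ A    0  ] [ lambda ] = [ b ]

Solving the linear system:
  x*      = (-1, -0.1667, 0)
  lambda* = (6.9167, 4.0833)
  f(x*)   = 4.3333

x* = (-1, -0.1667, 0), lambda* = (6.9167, 4.0833)


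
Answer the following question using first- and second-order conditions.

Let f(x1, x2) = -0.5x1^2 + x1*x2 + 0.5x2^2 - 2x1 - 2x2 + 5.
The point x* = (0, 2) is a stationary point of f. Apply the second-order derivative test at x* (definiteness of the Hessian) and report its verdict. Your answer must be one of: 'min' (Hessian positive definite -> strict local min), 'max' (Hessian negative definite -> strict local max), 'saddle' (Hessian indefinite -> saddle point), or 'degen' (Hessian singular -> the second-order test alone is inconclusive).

Compute the Hessian H = grad^2 f:
  H = [[-1, 1], [1, 1]]
Verify stationarity: grad f(x*) = H x* + g = (0, 0).
Eigenvalues of H: -1.4142, 1.4142.
Eigenvalues have mixed signs, so H is indefinite -> x* is a saddle point.

saddle


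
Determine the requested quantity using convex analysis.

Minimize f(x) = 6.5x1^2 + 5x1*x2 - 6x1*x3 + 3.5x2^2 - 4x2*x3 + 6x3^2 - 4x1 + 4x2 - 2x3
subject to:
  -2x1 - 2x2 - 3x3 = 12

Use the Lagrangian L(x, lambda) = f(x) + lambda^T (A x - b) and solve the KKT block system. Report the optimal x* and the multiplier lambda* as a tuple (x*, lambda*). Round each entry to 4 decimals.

Form the Lagrangian:
  L(x, lambda) = (1/2) x^T Q x + c^T x + lambda^T (A x - b)
Stationarity (grad_x L = 0): Q x + c + A^T lambda = 0.
Primal feasibility: A x = b.

This gives the KKT block system:
  [ Q   A^T ] [ x     ]   [-c ]
  [ A    0  ] [ lambda ] = [ b ]

Solving the linear system:
  x*      = (-0.2018, -2.8247, -1.9823)
  lambda* = (-4.4262)
  f(x*)   = 23.2938

x* = (-0.2018, -2.8247, -1.9823), lambda* = (-4.4262)


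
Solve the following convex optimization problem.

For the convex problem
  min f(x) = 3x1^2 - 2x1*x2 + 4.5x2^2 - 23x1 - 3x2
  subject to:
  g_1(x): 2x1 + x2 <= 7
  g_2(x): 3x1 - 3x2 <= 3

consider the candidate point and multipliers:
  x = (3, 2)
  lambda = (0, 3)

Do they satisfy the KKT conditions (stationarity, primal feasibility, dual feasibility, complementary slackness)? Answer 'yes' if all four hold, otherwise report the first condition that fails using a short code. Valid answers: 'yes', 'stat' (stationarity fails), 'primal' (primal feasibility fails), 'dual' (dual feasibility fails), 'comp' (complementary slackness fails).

Gradient of f: grad f(x) = Q x + c = (-9, 9)
Constraint values g_i(x) = a_i^T x - b_i:
  g_1((3, 2)) = 1
  g_2((3, 2)) = 0
Stationarity residual: grad f(x) + sum_i lambda_i a_i = (0, 0)
  -> stationarity OK
Primal feasibility (all g_i <= 0): FAILS
Dual feasibility (all lambda_i >= 0): OK
Complementary slackness (lambda_i * g_i(x) = 0 for all i): OK

Verdict: the first failing condition is primal_feasibility -> primal.

primal


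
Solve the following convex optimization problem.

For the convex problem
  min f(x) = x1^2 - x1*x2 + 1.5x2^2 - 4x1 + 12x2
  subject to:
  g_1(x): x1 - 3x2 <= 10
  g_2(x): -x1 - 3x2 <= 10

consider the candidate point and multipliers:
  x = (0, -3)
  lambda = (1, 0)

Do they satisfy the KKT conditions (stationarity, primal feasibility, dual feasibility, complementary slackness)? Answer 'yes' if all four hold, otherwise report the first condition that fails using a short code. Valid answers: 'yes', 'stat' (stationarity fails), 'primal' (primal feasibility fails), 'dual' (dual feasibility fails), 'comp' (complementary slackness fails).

Gradient of f: grad f(x) = Q x + c = (-1, 3)
Constraint values g_i(x) = a_i^T x - b_i:
  g_1((0, -3)) = -1
  g_2((0, -3)) = -1
Stationarity residual: grad f(x) + sum_i lambda_i a_i = (0, 0)
  -> stationarity OK
Primal feasibility (all g_i <= 0): OK
Dual feasibility (all lambda_i >= 0): OK
Complementary slackness (lambda_i * g_i(x) = 0 for all i): FAILS

Verdict: the first failing condition is complementary_slackness -> comp.

comp


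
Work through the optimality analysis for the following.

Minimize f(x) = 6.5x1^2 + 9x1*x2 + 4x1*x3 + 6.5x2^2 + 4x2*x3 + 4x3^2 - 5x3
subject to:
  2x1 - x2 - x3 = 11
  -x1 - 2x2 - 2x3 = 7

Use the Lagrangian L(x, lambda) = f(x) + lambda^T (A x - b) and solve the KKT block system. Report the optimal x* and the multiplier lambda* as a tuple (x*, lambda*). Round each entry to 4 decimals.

Form the Lagrangian:
  L(x, lambda) = (1/2) x^T Q x + c^T x + lambda^T (A x - b)
Stationarity (grad_x L = 0): Q x + c + A^T lambda = 0.
Primal feasibility: A x = b.

This gives the KKT block system:
  [ Q   A^T ] [ x     ]   [-c ]
  [ A    0  ] [ lambda ] = [ b ]

Solving the linear system:
  x*      = (3, -3.0769, -1.9231)
  lambda* = (-5.5846, -7.5538)
  f(x*)   = 61.9615

x* = (3, -3.0769, -1.9231), lambda* = (-5.5846, -7.5538)


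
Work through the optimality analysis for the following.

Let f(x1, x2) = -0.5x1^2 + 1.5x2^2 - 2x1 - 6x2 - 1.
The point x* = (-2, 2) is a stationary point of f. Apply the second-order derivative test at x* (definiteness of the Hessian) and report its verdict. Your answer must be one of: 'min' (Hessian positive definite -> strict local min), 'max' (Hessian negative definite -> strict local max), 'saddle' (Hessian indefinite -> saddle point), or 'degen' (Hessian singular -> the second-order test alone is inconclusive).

Compute the Hessian H = grad^2 f:
  H = [[-1, 0], [0, 3]]
Verify stationarity: grad f(x*) = H x* + g = (0, 0).
Eigenvalues of H: -1, 3.
Eigenvalues have mixed signs, so H is indefinite -> x* is a saddle point.

saddle


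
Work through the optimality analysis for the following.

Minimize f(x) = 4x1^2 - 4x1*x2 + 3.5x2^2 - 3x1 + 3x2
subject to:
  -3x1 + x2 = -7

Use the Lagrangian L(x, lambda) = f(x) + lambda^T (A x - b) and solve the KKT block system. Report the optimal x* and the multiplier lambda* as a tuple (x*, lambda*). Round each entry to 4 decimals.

Form the Lagrangian:
  L(x, lambda) = (1/2) x^T Q x + c^T x + lambda^T (A x - b)
Stationarity (grad_x L = 0): Q x + c + A^T lambda = 0.
Primal feasibility: A x = b.

This gives the KKT block system:
  [ Q   A^T ] [ x     ]   [-c ]
  [ A    0  ] [ lambda ] = [ b ]

Solving the linear system:
  x*      = (2.4043, 0.2128)
  lambda* = (5.1277)
  f(x*)   = 14.6596

x* = (2.4043, 0.2128), lambda* = (5.1277)


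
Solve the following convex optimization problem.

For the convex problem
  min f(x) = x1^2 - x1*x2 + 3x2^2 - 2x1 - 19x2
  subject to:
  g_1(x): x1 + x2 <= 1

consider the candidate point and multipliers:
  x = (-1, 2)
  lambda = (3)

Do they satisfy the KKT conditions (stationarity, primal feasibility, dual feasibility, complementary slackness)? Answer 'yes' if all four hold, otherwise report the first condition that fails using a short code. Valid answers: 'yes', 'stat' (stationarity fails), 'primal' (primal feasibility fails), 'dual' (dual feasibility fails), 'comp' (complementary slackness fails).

Gradient of f: grad f(x) = Q x + c = (-6, -6)
Constraint values g_i(x) = a_i^T x - b_i:
  g_1((-1, 2)) = 0
Stationarity residual: grad f(x) + sum_i lambda_i a_i = (-3, -3)
  -> stationarity FAILS
Primal feasibility (all g_i <= 0): OK
Dual feasibility (all lambda_i >= 0): OK
Complementary slackness (lambda_i * g_i(x) = 0 for all i): OK

Verdict: the first failing condition is stationarity -> stat.

stat


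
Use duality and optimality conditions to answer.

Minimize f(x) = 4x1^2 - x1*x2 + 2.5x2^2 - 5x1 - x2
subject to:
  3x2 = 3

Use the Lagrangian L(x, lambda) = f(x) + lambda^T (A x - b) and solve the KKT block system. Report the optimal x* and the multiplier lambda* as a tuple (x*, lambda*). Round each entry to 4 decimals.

Form the Lagrangian:
  L(x, lambda) = (1/2) x^T Q x + c^T x + lambda^T (A x - b)
Stationarity (grad_x L = 0): Q x + c + A^T lambda = 0.
Primal feasibility: A x = b.

This gives the KKT block system:
  [ Q   A^T ] [ x     ]   [-c ]
  [ A    0  ] [ lambda ] = [ b ]

Solving the linear system:
  x*      = (0.75, 1)
  lambda* = (-1.0833)
  f(x*)   = -0.75

x* = (0.75, 1), lambda* = (-1.0833)


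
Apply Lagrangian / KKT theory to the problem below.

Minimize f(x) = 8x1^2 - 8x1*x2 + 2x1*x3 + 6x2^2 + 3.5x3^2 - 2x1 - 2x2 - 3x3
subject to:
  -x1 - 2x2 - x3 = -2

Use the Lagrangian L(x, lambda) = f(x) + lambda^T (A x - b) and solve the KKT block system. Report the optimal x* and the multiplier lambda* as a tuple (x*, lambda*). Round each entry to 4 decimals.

Form the Lagrangian:
  L(x, lambda) = (1/2) x^T Q x + c^T x + lambda^T (A x - b)
Stationarity (grad_x L = 0): Q x + c + A^T lambda = 0.
Primal feasibility: A x = b.

This gives the KKT block system:
  [ Q   A^T ] [ x     ]   [-c ]
  [ A    0  ] [ lambda ] = [ b ]

Solving the linear system:
  x*      = (0.4127, 0.5794, 0.4286)
  lambda* = (0.8254)
  f(x*)   = -0.8095

x* = (0.4127, 0.5794, 0.4286), lambda* = (0.8254)


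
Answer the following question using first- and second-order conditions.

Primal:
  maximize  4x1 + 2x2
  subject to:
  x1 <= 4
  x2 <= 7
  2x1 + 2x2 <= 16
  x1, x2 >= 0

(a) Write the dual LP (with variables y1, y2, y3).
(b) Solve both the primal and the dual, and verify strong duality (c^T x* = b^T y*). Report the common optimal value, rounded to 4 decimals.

The standard primal-dual pair for 'max c^T x s.t. A x <= b, x >= 0' is:
  Dual:  min b^T y  s.t.  A^T y >= c,  y >= 0.

So the dual LP is:
  minimize  4y1 + 7y2 + 16y3
  subject to:
    y1 + 2y3 >= 4
    y2 + 2y3 >= 2
    y1, y2, y3 >= 0

Solving the primal: x* = (4, 4).
  primal value c^T x* = 24.
Solving the dual: y* = (2, 0, 1).
  dual value b^T y* = 24.
Strong duality: c^T x* = b^T y*. Confirmed.

24


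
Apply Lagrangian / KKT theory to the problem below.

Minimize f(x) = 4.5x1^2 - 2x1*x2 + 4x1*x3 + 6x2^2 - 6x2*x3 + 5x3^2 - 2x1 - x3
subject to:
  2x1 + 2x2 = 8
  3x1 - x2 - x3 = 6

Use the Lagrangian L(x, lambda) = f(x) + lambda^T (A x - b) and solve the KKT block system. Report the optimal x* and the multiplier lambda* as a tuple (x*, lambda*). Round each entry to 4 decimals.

Form the Lagrangian:
  L(x, lambda) = (1/2) x^T Q x + c^T x + lambda^T (A x - b)
Stationarity (grad_x L = 0): Q x + c + A^T lambda = 0.
Primal feasibility: A x = b.

This gives the KKT block system:
  [ Q   A^T ] [ x     ]   [-c ]
  [ A    0  ] [ lambda ] = [ b ]

Solving the linear system:
  x*      = (2.483, 1.517, -0.0679)
  lambda* = (-7.2472, -0.8491)
  f(x*)   = 29.0868

x* = (2.483, 1.517, -0.0679), lambda* = (-7.2472, -0.8491)


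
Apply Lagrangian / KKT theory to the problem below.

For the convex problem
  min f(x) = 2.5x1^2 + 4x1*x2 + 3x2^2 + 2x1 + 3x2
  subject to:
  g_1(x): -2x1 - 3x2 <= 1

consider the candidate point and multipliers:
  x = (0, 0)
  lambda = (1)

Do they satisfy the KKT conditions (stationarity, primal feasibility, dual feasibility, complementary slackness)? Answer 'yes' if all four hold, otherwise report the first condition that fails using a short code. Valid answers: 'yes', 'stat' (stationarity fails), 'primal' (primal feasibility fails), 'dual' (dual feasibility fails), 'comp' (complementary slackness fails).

Gradient of f: grad f(x) = Q x + c = (2, 3)
Constraint values g_i(x) = a_i^T x - b_i:
  g_1((0, 0)) = -1
Stationarity residual: grad f(x) + sum_i lambda_i a_i = (0, 0)
  -> stationarity OK
Primal feasibility (all g_i <= 0): OK
Dual feasibility (all lambda_i >= 0): OK
Complementary slackness (lambda_i * g_i(x) = 0 for all i): FAILS

Verdict: the first failing condition is complementary_slackness -> comp.

comp


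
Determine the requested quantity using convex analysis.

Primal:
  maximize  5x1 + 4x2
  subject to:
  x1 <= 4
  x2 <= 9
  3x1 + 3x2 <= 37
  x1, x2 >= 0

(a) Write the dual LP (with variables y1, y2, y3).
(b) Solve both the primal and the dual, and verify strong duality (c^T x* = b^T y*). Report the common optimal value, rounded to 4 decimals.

The standard primal-dual pair for 'max c^T x s.t. A x <= b, x >= 0' is:
  Dual:  min b^T y  s.t.  A^T y >= c,  y >= 0.

So the dual LP is:
  minimize  4y1 + 9y2 + 37y3
  subject to:
    y1 + 3y3 >= 5
    y2 + 3y3 >= 4
    y1, y2, y3 >= 0

Solving the primal: x* = (4, 8.3333).
  primal value c^T x* = 53.3333.
Solving the dual: y* = (1, 0, 1.3333).
  dual value b^T y* = 53.3333.
Strong duality: c^T x* = b^T y*. Confirmed.

53.3333


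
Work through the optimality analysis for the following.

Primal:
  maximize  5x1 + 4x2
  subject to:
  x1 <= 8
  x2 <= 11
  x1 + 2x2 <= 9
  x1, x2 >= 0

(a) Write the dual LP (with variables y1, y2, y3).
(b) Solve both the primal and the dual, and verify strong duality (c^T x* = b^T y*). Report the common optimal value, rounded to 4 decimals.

The standard primal-dual pair for 'max c^T x s.t. A x <= b, x >= 0' is:
  Dual:  min b^T y  s.t.  A^T y >= c,  y >= 0.

So the dual LP is:
  minimize  8y1 + 11y2 + 9y3
  subject to:
    y1 + y3 >= 5
    y2 + 2y3 >= 4
    y1, y2, y3 >= 0

Solving the primal: x* = (8, 0.5).
  primal value c^T x* = 42.
Solving the dual: y* = (3, 0, 2).
  dual value b^T y* = 42.
Strong duality: c^T x* = b^T y*. Confirmed.

42


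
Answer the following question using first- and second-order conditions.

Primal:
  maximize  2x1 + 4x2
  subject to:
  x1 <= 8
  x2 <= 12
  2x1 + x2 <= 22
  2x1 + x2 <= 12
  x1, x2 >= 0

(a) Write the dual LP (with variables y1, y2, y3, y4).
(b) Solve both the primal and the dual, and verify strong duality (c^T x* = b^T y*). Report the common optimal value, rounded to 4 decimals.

The standard primal-dual pair for 'max c^T x s.t. A x <= b, x >= 0' is:
  Dual:  min b^T y  s.t.  A^T y >= c,  y >= 0.

So the dual LP is:
  minimize  8y1 + 12y2 + 22y3 + 12y4
  subject to:
    y1 + 2y3 + 2y4 >= 2
    y2 + y3 + y4 >= 4
    y1, y2, y3, y4 >= 0

Solving the primal: x* = (0, 12).
  primal value c^T x* = 48.
Solving the dual: y* = (0, 3, 0, 1).
  dual value b^T y* = 48.
Strong duality: c^T x* = b^T y*. Confirmed.

48


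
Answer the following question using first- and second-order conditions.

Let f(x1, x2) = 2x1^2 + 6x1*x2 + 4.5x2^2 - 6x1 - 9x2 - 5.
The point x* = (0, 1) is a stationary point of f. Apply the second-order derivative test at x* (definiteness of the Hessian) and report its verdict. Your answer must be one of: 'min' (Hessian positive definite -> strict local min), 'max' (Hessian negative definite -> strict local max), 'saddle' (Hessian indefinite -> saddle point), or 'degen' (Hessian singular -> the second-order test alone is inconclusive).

Compute the Hessian H = grad^2 f:
  H = [[4, 6], [6, 9]]
Verify stationarity: grad f(x*) = H x* + g = (0, 0).
Eigenvalues of H: 0, 13.
H has a zero eigenvalue (singular; positive semidefinite but not definite), so H is neither positive definite, negative definite, nor indefinite. The second-order test alone is inconclusive -> degen.
(Indeed, f is constant along the null direction of H through x*, so x* is not a strict local extremum.)

degen
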